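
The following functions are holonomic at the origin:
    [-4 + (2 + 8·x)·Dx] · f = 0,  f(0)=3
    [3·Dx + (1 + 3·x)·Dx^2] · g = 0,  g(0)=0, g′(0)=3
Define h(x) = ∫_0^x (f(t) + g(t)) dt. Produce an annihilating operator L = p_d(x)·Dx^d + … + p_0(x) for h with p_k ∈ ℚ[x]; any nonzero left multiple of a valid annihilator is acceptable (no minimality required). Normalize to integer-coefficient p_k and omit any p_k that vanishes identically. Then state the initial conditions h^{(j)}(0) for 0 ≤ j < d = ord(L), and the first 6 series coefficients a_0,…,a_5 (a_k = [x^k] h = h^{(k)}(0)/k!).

f: a_k = 3, 6, -6, 12, -30, 84, …
g: a_k = 0, 3, -9/2, 9, -81/4, 243/5, …
Weyl lclm of L_f,L_g ⇒ L₀ (ord ≤ 3).
h=∫h₀ ⇒ L = L₀·Dx.
L = 36·x·Dx^2 + (6 + 72·x + 180·x^2)·Dx^3 + (1 + 13·x + 54·x^2 + 72·x^3)·Dx^4  (order 4).
h: a_k = 0, 3, 9/2, -7/2, 21/4, -201/20, …
ICs: h(0) = 0, h′(0) = 3, h′′(0) = 9, h′′′(0) = -21.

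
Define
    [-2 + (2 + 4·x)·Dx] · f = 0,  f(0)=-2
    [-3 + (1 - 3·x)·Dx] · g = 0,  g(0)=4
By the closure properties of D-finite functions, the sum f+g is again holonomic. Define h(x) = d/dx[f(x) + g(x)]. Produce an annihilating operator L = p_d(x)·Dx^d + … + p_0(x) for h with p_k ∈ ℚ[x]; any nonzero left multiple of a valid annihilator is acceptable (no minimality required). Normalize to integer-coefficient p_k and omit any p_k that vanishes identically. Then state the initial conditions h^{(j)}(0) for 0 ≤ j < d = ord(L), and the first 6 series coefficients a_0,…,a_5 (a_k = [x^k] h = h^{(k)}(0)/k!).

L = (-72 - 54·x) + (-51 - 234·x - 189·x^2)·Dx + (7 + 2·x - 51·x^2 - 54·x^3)·Dx^2  (order 2).
h: a_k = 10, 74, 321, 1301, 19405/4, 70047/4, …
ICs: h(0) = 10, h′(0) = 74.

f: a_k = -2, -2, 1, -1, 5/4, -7/4, …
g: a_k = 4, 12, 36, 108, 324, 972, …
Weyl lclm of L_f,L_g ⇒ L₀ (ord ≤ 2).
Derive L from L₀ (diff closure).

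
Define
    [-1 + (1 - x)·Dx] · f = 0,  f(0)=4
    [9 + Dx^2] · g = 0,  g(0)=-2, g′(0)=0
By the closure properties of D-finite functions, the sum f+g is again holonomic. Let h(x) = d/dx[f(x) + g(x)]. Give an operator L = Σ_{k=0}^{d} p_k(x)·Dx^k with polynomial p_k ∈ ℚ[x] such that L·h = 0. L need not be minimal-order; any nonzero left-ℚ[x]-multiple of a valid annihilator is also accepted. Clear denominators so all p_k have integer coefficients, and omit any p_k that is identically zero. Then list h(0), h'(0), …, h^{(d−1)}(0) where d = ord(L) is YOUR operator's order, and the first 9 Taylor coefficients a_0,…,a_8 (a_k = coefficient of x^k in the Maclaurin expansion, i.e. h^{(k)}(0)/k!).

L = (126 - 108·x + 54·x^2) + (-45 + 99·x - 81·x^2 + 27·x^3)·Dx + (14 - 12·x + 6·x^2)·Dx^2 + (-5 + 11·x - 9·x^2 + 3·x^3)·Dx^3  (order 3).
h: a_k = 4, 26, 12, -11, 20, 723/20, 28, 8231/280, 36, …
ICs: h(0) = 4, h′(0) = 26, h′′(0) = 24.

f: a_k = 4, 4, 4, 4, 4, 4, 4, 4, 4, …
g: a_k = -2, 0, 9, 0, -27/4, 0, 81/40, 0, -729/2240, …
h₀=f+g: left-lcm gives L₀, ord ≤ 3.
h₀' ⇒ L via d/dx closure of L₀.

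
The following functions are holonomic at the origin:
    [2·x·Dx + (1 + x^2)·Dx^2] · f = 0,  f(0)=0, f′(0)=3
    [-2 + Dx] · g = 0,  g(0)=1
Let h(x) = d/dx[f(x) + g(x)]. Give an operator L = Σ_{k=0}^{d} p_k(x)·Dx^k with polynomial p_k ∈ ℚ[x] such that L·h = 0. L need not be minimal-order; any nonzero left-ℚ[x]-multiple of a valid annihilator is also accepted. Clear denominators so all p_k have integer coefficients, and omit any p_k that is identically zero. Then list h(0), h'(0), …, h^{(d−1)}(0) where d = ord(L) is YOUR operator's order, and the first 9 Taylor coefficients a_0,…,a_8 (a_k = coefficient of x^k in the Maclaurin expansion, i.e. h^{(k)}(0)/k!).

L = (2 - 4·x - 6·x^2 - 4·x^3) + (-3 - x^2 - 2·x^4)·Dx + (1 + x + 2·x^2 + x^3 + x^4)·Dx^2  (order 2).
h: a_k = 5, 4, 1, 8/3, 13/3, 8/15, -127/45, 16/315, 949/315, …
ICs: h(0) = 5, h′(0) = 4.

f: a_k = 0, 3, 0, -1, 0, 3/5, 0, -3/7, 0, …
g: a_k = 1, 2, 2, 4/3, 2/3, 4/15, 4/45, 8/315, 2/315, …
Sum ⇒ L₀ = lclm(L_f,L_g) in ℚ(x)⟨Dx⟩.
h₀' ⇒ L via d/dx closure of L₀.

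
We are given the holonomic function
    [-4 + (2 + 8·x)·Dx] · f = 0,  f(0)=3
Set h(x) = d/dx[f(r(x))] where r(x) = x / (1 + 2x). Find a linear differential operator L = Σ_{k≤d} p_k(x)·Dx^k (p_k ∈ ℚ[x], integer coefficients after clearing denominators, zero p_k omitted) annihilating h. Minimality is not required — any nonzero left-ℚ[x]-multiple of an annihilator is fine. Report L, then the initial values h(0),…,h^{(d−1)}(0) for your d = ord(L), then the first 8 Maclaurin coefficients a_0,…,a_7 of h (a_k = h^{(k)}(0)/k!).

f: a_k = 3, 6, -6, 12, -30, 84, -252, 792, …
h₀=f(r): pull back L_f along r ⇒ L₀.
Derive L from L₀ (diff closure).
L = (-6 - 24·x) + (-1 - 8·x - 12·x^2)·Dx  (order 1).
h: a_k = 6, -36, 180, -888, 4500, -23544, 126504, -693360, …
ICs: h(0) = 6.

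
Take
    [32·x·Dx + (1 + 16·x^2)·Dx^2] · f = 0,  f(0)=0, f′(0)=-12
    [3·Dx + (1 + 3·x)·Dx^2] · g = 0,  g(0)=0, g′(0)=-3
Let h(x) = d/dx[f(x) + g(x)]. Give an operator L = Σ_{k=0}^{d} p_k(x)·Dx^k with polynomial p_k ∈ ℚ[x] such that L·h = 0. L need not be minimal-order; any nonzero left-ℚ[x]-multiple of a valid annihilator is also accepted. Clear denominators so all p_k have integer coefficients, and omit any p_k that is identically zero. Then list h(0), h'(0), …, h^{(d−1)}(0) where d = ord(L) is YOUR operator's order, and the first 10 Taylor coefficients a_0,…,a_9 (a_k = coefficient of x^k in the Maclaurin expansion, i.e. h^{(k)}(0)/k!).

f: a_k = 0, -12, 0, 64, 0, -3072/5, 0, 49152/7, 0, -262144/3, …
g: a_k = 0, -3, 9/2, -9, 81/4, -243/5, 243/2, -2187/7, 6561/8, -2187, …
L₀ := lclm(L_f,L_g); ord L₀ ≤ 2+2.
h₀' ⇒ L via d/dx closure of L₀.
L = (-96 - 864·x + 4608·x^2 + 4608·x^3) + (-50 - 192·x + 672·x^2 + 9216·x^3 + 9216·x^4)·Dx + (-3 + 23·x + 96·x^2 + 512·x^3 + 2304·x^4 + 2304·x^5)·Dx^2  (order 2).
h: a_k = -15, 9, 165, 81, -3315, 729, 46965, 6561, -806115, 59049, …
ICs: h(0) = -15, h′(0) = 9.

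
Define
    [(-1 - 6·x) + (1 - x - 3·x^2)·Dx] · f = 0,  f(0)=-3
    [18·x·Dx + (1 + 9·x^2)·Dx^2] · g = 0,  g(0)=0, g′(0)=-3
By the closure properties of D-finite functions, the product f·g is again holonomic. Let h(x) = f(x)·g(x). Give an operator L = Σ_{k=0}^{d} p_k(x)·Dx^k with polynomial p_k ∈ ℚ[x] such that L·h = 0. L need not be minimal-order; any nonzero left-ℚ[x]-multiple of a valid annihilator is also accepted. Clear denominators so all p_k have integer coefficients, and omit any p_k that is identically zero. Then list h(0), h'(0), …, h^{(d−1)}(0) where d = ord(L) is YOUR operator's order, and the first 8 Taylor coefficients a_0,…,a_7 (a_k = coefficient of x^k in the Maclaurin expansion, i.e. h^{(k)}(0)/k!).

L = (6 + 18·x + 162·x^2) + (2 - 6·x + 36·x^2 + 162·x^3)·Dx + (-1 + x - 6·x^2 + 9·x^3 + 27·x^4)·Dx^2  (order 2).
h: a_k = 0, 9, 9, 9, 36, 1044/5, 1584/5, 207/35, …
ICs: h(0) = 0, h′(0) = 9.

f: a_k = -3, -3, -12, -21, -57, -120, -291, -651, …
g: a_k = 0, -3, 0, 9, 0, -243/5, 0, 2187/7, …
Sym-product of L_f,L_g gives L₀ (≤ ord 2).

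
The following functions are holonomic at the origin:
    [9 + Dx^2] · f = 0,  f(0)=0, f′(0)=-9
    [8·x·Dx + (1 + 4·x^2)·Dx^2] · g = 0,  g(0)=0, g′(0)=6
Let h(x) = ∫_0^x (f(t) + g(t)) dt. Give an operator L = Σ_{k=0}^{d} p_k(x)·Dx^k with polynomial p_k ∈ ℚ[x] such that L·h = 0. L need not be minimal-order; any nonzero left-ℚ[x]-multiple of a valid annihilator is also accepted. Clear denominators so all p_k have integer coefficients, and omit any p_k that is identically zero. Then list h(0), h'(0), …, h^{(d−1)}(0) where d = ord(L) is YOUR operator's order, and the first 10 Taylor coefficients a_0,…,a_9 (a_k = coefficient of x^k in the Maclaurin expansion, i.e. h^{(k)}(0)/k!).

L = (-2808·x + 19008·x^3 + 10368·x^5)·Dx^2 + (9 + 1548·x^2 + 7344·x^4 + 5184·x^6)·Dx^3 + (-312·x + 2112·x^3 + 1152·x^5)·Dx^4 + (1 + 172·x^2 + 816·x^4 + 576·x^6)·Dx^5  (order 5).
h: a_k = 0, 0, -3/2, 0, 11/8, 0, 35/16, 0, -29991/4480, 0, …
ICs: h(0) = 0, h′(0) = 0, h′′(0) = -3, h′′′(0) = 0, h′′′′(0) = 33.

f: a_k = 0, -9, 0, 27/2, 0, -243/40, 0, 729/560, 0, -729/4480, …
g: a_k = 0, 6, 0, -8, 0, 96/5, 0, -384/7, 0, 512/3, …
Weyl lclm of L_f,L_g ⇒ L₀ (ord ≤ 4).
h=∫₀ˣh₀: take L = L₀·Dx.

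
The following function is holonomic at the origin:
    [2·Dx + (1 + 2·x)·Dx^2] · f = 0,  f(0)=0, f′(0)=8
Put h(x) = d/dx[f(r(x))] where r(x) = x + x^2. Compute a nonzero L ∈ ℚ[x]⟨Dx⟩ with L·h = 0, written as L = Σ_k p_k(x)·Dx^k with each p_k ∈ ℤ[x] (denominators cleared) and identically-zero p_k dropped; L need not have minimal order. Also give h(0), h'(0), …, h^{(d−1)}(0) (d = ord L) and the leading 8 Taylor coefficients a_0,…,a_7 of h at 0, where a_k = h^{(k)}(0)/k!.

L = (4·x + 4·x^2) + (1 + 4·x + 6·x^2 + 4·x^3)·Dx  (order 1).
h: a_k = 8, 0, -16, 32, -32, 0, 64, -128, …
ICs: h(0) = 8.

f: a_k = 0, 8, -8, 32/3, -16, 128/5, -128/3, 512/7, …
Substitute x→r, Dx→(1/r')Dx; clear ⇒ L₀.
Differentiate: ansatz ord ≤ ord L₀ ⇒ L.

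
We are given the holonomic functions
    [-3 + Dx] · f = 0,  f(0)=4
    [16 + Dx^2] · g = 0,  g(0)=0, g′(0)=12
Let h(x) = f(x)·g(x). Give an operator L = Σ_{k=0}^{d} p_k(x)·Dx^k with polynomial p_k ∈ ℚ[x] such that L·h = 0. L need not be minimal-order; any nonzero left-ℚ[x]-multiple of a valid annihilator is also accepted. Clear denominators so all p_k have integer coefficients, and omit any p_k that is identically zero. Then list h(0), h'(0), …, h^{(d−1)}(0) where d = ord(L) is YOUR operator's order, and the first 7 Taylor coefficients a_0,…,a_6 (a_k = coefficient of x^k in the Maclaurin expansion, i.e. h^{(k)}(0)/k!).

L = 25 - 6·Dx + Dx^2  (order 2).
h: a_k = 0, 48, 144, 88, -168, -1558/5, -858/5, …
ICs: h(0) = 0, h′(0) = 48.

f: a_k = 4, 12, 18, 18, 27/2, 81/10, 81/20, …
g: a_k = 0, 12, 0, -32, 0, 128/5, 0, …
Sym-product of L_f,L_g gives L₀ (≤ ord 2).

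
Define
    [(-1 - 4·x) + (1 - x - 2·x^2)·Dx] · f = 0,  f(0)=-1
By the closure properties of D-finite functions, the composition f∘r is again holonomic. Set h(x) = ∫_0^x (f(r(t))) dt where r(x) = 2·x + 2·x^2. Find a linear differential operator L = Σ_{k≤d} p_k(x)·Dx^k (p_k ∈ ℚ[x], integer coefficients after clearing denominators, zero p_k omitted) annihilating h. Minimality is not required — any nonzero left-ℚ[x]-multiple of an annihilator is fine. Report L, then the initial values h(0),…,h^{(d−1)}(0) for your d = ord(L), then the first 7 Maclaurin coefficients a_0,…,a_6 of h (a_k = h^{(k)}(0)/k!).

L = (2 + 20·x + 48·x^2 + 32·x^3)·Dx + (-1 + 2·x + 10·x^2 + 16·x^3 + 8·x^4)·Dx^2  (order 2).
h: a_k = 0, -1, -1, -14/3, -16, -308/5, -748/3, …
ICs: h(0) = 0, h′(0) = -1.

f: a_k = -1, -1, -3, -5, -11, -21, -43, …
f∘r: x↦r, Dx↦Dx/r' in L_f ⇒ L₀.
h=∫h₀ ⇒ L = L₀·Dx.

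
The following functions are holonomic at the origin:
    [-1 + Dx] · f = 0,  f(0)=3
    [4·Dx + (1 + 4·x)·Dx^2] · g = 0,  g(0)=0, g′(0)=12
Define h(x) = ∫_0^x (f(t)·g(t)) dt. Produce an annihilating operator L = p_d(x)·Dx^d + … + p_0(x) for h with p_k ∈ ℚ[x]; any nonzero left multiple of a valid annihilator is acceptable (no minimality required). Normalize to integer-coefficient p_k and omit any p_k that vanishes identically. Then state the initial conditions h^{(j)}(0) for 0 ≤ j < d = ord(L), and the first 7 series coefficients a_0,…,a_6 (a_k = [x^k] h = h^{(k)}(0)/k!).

L = (-3 + 4·x)·Dx + (2 - 8·x)·Dx^2 + (1 + 4·x)·Dx^3  (order 3).
h: a_k = 0, 0, 18, -12, 69/2, -414/5, 4509/20, …
ICs: h(0) = 0, h′(0) = 0, h′′(0) = 36.

f: a_k = 3, 3, 3/2, 1/2, 1/8, 1/40, 1/240, …
g: a_k = 0, 12, -24, 64, -192, 3072/5, -2048, …
Product ⇒ symmetric product L₀, ord ≤ 2.
h=∫h₀ ⇒ L = L₀·Dx.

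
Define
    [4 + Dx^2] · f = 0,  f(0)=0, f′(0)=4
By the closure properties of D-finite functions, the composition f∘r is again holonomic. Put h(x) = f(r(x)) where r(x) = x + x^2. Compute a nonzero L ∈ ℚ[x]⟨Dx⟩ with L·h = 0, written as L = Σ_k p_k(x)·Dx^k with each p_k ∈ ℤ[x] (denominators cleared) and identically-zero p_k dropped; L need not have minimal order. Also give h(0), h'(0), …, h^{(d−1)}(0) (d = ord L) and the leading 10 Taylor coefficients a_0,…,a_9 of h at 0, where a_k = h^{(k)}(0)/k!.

L = (4 + 24·x + 48·x^2 + 32·x^3) - 2·Dx + (1 + 2·x)·Dx^2  (order 2).
h: a_k = 0, 4, 4, -8/3, -8, -112/15, 0, 1664/315, 224/45, 4544/2835, …
ICs: h(0) = 0, h′(0) = 4.

f: a_k = 0, 4, 0, -8/3, 0, 8/15, 0, -16/315, 0, 8/2835, …
h₀=f(r): pull back L_f along r ⇒ L₀.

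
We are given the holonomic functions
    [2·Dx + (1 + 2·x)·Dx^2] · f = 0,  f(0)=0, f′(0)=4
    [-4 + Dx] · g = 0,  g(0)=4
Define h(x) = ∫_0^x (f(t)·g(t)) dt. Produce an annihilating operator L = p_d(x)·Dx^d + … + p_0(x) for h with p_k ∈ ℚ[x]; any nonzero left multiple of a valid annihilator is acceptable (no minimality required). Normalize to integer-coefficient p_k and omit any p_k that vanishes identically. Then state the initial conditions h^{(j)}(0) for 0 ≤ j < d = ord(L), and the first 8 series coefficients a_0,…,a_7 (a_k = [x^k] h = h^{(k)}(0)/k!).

L = (8 + 32·x)·Dx + (-6 - 16·x)·Dx^2 + (1 + 2·x)·Dx^3  (order 3).
h: a_k = 0, 0, 8, 16, 64/3, 96/5, 704/45, 512/63, …
ICs: h(0) = 0, h′(0) = 0, h′′(0) = 16.

f: a_k = 0, 4, -4, 16/3, -8, 64/5, -64/3, 256/7, …
g: a_k = 4, 16, 32, 128/3, 128/3, 512/15, 1024/45, 4096/315, …
Sym-product of L_f,L_g gives L₀ (≤ ord 2).
h=∫h₀ ⇒ L = L₀·Dx.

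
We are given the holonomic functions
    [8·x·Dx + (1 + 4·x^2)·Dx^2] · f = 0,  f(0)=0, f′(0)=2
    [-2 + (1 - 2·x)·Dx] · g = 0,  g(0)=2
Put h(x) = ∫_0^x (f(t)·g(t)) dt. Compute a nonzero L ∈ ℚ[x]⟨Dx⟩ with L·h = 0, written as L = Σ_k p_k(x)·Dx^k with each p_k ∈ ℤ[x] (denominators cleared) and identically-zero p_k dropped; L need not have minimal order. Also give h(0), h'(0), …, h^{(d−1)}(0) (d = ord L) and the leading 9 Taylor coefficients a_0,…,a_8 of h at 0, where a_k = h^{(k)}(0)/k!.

f: a_k = 0, 2, 0, -8/3, 0, 32/5, 0, -128/7, 0, …
g: a_k = 2, 4, 8, 16, 32, 64, 128, 256, 512, …
f·g: L₀ = L_f ⊗_s L_g, ord ≤ 2·1.
∫: right-multiply L₀ by Dx.
L = 16·x·Dx + (4 - 8·x + 32·x^2)·Dx^2 + (-1 + 2·x - 4·x^2 + 8·x^3)·Dx^3  (order 3).
h: a_k = 0, 0, 2, 8/3, 8/3, 64/15, 416/45, 1664/105, 2432/105, …
ICs: h(0) = 0, h′(0) = 0, h′′(0) = 4.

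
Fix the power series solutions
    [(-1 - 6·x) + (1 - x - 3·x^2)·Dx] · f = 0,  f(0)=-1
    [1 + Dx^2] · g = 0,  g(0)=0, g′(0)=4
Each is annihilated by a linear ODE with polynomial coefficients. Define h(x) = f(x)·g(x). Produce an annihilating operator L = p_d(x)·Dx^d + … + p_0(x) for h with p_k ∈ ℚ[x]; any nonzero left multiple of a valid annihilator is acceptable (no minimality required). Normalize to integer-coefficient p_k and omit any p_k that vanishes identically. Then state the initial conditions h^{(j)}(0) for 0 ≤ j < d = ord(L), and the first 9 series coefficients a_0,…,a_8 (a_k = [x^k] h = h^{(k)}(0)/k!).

f: a_k = -1, -1, -4, -7, -19, -40, -97, -217, -508, …
g: a_k = 0, 4, 0, -2/3, 0, 1/30, 0, -1/1260, 0, …
Product ⇒ symmetric product L₀, ord ≤ 2.
L = (5 + x + 3·x^2) + (2 + 12·x)·Dx + (-1 + x + 3·x^2)·Dx^2  (order 2).
h: a_k = 0, -4, -4, -46/3, -82/3, -2201/30, -4661/30, -473087/1260, -1060373/1260, …
ICs: h(0) = 0, h′(0) = -4.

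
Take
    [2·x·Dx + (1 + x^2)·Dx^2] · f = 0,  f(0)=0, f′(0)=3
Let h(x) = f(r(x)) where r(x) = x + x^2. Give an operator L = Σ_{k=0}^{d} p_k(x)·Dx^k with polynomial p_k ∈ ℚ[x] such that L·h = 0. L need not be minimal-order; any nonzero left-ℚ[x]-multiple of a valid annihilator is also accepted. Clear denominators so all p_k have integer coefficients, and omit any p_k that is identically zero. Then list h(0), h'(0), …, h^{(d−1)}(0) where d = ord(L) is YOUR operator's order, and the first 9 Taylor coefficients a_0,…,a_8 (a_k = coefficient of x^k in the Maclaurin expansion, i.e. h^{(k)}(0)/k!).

L = (-2 + 2·x + 8·x^2 + 12·x^3 + 6·x^4)·Dx + (1 + 2·x + x^2 + 4·x^3 + 5·x^4 + 2·x^5)·Dx^2  (order 2).
h: a_k = 0, 3, 3, -1, -3, -12/5, 2, 39/7, 3, …
ICs: h(0) = 0, h′(0) = 3.

f: a_k = 0, 3, 0, -1, 0, 3/5, 0, -3/7, 0, …
h₀=f(r): pull back L_f along r ⇒ L₀.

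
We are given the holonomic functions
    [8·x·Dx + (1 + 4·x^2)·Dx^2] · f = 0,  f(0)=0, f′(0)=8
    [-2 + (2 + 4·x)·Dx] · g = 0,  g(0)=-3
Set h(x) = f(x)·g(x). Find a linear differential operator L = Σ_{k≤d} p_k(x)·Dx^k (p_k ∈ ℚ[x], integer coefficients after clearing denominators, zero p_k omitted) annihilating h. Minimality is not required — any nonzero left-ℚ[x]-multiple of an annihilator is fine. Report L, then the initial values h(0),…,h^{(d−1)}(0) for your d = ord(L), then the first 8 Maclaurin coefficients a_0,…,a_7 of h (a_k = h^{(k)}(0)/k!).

L = (3 - 8·x - 4·x^2) + (-2 + 4·x + 24·x^2 + 16·x^3)·Dx + (1 + 4·x + 8·x^2 + 16·x^3 + 16·x^4)·Dx^2  (order 2).
h: a_k = 0, -24, -24, 44, 20, -389/5, -409/5, 18853/70, …
ICs: h(0) = 0, h′(0) = -24.

f: a_k = 0, 8, 0, -32/3, 0, 128/5, 0, -512/7, …
g: a_k = -3, -3, 3/2, -3/2, 15/8, -21/8, 63/16, -99/16, …
Product ⇒ symmetric product L₀, ord ≤ 2.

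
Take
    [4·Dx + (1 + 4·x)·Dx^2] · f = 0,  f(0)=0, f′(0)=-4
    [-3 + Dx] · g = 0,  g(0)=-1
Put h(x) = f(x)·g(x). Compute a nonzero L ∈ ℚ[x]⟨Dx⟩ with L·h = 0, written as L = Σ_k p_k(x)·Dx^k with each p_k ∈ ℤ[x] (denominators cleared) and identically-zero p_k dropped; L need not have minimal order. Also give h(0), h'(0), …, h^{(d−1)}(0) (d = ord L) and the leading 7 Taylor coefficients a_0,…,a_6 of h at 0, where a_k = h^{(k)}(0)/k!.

f: a_k = 0, -4, 8, -64/3, 64, -1024/5, 2048/3, …
g: a_k = -1, -3, -9/2, -9/2, -27/8, -81/40, -81/80, …
Product ⇒ symmetric product L₀, ord ≤ 2.
L = (-3 + 36·x) + (-2 - 24·x)·Dx + (1 + 4·x)·Dx^2  (order 2).
h: a_k = 0, 4, 4, 46/3, -18, 863/10, -1675/6, …
ICs: h(0) = 0, h′(0) = 4.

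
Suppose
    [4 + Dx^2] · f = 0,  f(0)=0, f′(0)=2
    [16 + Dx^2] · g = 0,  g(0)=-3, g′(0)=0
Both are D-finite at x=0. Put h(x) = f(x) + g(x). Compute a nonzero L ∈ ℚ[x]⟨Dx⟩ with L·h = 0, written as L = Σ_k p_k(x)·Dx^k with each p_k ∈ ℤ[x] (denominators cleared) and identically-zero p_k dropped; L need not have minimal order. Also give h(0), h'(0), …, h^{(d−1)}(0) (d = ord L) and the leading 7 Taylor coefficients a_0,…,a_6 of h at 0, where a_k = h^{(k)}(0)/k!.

f: a_k = 0, 2, 0, -4/3, 0, 4/15, 0, …
g: a_k = -3, 0, 24, 0, -32, 0, 256/15, …
Weyl lclm of L_f,L_g ⇒ L₀ (ord ≤ 4).
L = 64 + 20·Dx^2 + Dx^4  (order 4).
h: a_k = -3, 2, 24, -4/3, -32, 4/15, 256/15, …
ICs: h(0) = -3, h′(0) = 2, h′′(0) = 48, h′′′(0) = -8.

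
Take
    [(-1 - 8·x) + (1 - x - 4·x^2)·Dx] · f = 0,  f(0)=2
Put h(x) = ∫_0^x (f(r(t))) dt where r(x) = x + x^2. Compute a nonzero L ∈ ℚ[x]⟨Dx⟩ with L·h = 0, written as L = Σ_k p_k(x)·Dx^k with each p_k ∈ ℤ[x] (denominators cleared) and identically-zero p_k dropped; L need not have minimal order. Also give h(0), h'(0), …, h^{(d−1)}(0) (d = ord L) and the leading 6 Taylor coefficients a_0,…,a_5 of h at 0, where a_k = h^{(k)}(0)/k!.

L = (1 + 10·x + 24·x^2 + 16·x^3)·Dx + (-1 + x + 5·x^2 + 8·x^3 + 4·x^4)·Dx^2  (order 2).
h: a_k = 0, 2, 1, 4, 19/2, 122/5, …
ICs: h(0) = 0, h′(0) = 2.

f: a_k = 2, 2, 10, 18, 58, 130, …
f∘r: x↦r, Dx↦Dx/r' in L_f ⇒ L₀.
h=∫₀ˣh₀: take L = L₀·Dx.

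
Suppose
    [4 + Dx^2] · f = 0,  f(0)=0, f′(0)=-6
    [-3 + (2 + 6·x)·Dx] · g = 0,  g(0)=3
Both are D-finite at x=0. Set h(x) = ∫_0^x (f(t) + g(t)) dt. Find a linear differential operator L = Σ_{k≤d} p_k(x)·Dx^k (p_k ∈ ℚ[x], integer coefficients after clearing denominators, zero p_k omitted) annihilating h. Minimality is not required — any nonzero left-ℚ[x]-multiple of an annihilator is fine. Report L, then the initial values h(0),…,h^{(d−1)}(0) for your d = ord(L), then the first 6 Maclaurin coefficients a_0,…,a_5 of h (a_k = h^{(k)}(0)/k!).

L = (-516 - 1152·x - 1728·x^2)·Dx + (56 + 936·x + 3456·x^2 + 3456·x^3)·Dx^2 + (-129 - 288·x - 432·x^2)·Dx^3 + (14 + 234·x + 864·x^2 + 864·x^3)·Dx^4  (order 4).
h: a_k = 0, 3, -3/4, -9/8, 145/64, -243/128, …
ICs: h(0) = 0, h′(0) = 3, h′′(0) = -3/2, h′′′(0) = -27/4.

f: a_k = 0, -6, 0, 4, 0, -4/5, …
g: a_k = 3, 9/2, -27/8, 81/16, -1215/128, 5103/256, …
Sum ⇒ L₀ = lclm(L_f,L_g) in ℚ(x)⟨Dx⟩.
h=∫h₀ ⇒ L = L₀·Dx.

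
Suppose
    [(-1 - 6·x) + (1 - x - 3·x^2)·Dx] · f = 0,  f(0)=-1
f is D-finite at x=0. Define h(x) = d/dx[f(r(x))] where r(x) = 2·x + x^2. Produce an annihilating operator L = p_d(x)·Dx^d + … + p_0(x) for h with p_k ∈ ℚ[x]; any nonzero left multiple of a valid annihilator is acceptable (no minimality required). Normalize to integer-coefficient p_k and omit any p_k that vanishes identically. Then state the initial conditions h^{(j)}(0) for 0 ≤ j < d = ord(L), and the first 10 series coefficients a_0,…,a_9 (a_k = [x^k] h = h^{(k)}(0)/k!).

f: a_k = -1, -1, -4, -7, -19, -40, -97, -217, -508, -1159, …
Change of var in L_f (x↦r) gives L₀.
Derive L from L₀ (diff closure).
L = (17 + 114·x + 597·x^2 + 1260·x^3 + 1215·x^4 + 540·x^5 + 90·x^6) + (-1 - 11·x + 21·x^2 + 211·x^3 + 405·x^4 + 333·x^5 + 126·x^6 + 18·x^7)·Dx  (order 1).
h: a_k = -2, -34, -216, -1568, -9650, -59226, -348264, -2017304, -11478096, -64554440, …
ICs: h(0) = -2.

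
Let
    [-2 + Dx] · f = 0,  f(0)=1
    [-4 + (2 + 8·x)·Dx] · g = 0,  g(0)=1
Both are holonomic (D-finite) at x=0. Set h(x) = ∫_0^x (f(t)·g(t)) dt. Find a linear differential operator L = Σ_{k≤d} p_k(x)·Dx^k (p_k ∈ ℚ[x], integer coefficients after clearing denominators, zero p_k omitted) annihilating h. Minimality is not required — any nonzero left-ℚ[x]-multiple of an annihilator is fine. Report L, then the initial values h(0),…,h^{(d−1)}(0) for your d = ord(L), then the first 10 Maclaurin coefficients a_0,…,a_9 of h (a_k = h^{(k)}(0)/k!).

f: a_k = 1, 2, 2, 4/3, 2/3, 4/15, 4/45, 8/315, 2/315, 4/2835, …
g: a_k = 1, 2, -2, 4, -10, 28, -84, 264, -858, 2860, …
Product ⇒ symmetric product L₀, ord ≤ 1.
Integrate: L := L₀·Dx.
L = (-4 - 8·x)·Dx + (1 + 4·x)·Dx^2  (order 2).
h: a_k = 0, 1, 2, 4/3, 4/3, -8/15, 112/45, -1952/315, 5552/315, -146912/2835, …
ICs: h(0) = 0, h′(0) = 1.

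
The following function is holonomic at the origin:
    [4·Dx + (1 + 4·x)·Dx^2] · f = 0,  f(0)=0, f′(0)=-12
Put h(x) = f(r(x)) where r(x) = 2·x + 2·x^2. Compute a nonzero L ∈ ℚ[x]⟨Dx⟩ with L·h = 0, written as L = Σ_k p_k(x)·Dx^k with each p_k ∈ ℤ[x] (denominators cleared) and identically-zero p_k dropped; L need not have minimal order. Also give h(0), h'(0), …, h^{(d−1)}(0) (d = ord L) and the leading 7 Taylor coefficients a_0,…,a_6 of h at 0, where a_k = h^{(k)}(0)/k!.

L = (6 + 16·x + 16·x^2)·Dx + (1 + 10·x + 24·x^2 + 16·x^3)·Dx^2  (order 2).
h: a_k = 0, -24, 72, -320, 1632, -44544/5, 50688, …
ICs: h(0) = 0, h′(0) = -24.

f: a_k = 0, -12, 24, -64, 192, -3072/5, 2048, …
Change of var in L_f (x↦r) gives L₀.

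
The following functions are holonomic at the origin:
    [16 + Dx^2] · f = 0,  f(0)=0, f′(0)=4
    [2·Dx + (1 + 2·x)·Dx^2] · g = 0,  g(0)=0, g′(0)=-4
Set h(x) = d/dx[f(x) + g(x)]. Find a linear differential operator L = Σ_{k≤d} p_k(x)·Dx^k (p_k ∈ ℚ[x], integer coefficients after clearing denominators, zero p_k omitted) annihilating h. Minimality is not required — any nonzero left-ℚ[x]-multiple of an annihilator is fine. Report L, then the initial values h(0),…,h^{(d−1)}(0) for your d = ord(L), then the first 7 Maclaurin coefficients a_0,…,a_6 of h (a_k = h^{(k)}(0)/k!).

L = (160 + 256·x + 256·x^2) + (48 + 224·x + 384·x^2 + 256·x^3)·Dx + (10 + 16·x + 16·x^2)·Dx^2 + (3 + 14·x + 24·x^2 + 16·x^3)·Dx^3  (order 3).
h: a_k = 0, 8, -48, 32, -64/3, 128, -12544/45, …
ICs: h(0) = 0, h′(0) = 8, h′′(0) = -96.

f: a_k = 0, 4, 0, -32/3, 0, 128/15, 0, …
g: a_k = 0, -4, 4, -16/3, 8, -64/5, 64/3, …
f+g: L₀ = lclm(L_f,L_g), ord ≤ 2+2.
h=h₀': d/dx-closure on L₀ ⇒ L.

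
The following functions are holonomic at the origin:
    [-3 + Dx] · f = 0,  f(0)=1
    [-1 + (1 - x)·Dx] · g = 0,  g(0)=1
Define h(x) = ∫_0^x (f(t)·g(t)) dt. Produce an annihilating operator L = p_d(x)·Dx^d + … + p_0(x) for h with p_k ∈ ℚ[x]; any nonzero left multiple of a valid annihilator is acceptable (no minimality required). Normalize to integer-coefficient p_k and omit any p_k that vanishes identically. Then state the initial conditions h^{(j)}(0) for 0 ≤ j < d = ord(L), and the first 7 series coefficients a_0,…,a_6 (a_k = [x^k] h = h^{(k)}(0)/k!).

f: a_k = 1, 3, 9/2, 9/2, 27/8, 81/40, 81/80, …
g: a_k = 1, 1, 1, 1, 1, 1, 1, …
f·g: L₀ = L_f ⊗_s L_g, ord ≤ 1·1.
Integrate: L := L₀·Dx.
L = (4 - 3·x)·Dx + (-1 + x)·Dx^2  (order 2).
h: a_k = 0, 1, 2, 17/6, 13/4, 131/40, 46/15, …
ICs: h(0) = 0, h′(0) = 1.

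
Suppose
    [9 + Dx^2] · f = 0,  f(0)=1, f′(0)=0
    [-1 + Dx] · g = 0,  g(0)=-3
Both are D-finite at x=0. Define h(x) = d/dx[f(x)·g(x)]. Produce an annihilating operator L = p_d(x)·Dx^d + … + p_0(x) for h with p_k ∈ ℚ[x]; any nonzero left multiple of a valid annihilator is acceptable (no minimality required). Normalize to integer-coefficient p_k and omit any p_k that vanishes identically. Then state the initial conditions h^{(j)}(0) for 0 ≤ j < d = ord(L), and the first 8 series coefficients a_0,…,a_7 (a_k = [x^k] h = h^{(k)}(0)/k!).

L = 10 - 2·Dx + Dx^2  (order 2).
h: a_k = -3, 24, 39, -14, -79/2, -44/5, 307/30, 527/105, …
ICs: h(0) = -3, h′(0) = 24.

f: a_k = 1, 0, -9/2, 0, 27/8, 0, -81/80, 0, …
g: a_k = -3, -3, -3/2, -1/2, -1/8, -1/40, -1/240, -1/1680, …
f·g: L₀ = L_f ⊗_s L_g, ord ≤ 2·1.
Differentiate: ansatz ord ≤ ord L₀ ⇒ L.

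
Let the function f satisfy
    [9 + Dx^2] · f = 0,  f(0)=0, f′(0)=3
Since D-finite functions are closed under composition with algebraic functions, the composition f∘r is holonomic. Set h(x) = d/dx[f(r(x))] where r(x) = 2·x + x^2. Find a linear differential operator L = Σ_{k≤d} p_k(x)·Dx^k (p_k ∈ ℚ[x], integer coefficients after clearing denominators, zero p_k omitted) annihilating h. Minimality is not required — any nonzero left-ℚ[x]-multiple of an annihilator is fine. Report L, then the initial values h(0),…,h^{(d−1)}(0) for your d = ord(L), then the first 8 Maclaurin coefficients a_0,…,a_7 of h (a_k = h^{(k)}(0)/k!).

L = (39 + 144·x + 216·x^2 + 144·x^3 + 36·x^4) + (-3 - 3·x)·Dx + (1 + 2·x + x^2)·Dx^2  (order 2).
h: a_k = 6, 6, -108, -216, 189, 945, 3726/5, -4536/5, …
ICs: h(0) = 6, h′(0) = 6.

f: a_k = 0, 3, 0, -9/2, 0, 81/40, 0, -243/560, …
Change of var in L_f (x↦r) gives L₀.
h=h₀': d/dx-closure on L₀ ⇒ L.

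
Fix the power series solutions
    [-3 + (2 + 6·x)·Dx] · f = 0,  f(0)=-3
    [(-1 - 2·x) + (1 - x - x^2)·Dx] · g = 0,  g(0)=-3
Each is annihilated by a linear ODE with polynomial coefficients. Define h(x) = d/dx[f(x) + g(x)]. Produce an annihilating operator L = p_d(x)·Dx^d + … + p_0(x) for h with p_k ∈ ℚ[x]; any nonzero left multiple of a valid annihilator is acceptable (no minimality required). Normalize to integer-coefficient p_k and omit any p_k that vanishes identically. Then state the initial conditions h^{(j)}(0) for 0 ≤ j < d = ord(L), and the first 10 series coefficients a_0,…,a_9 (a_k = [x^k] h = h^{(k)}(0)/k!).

L = (-216 - 666·x - 972·x^2 - 468·x^3 - 270·x^4) + (-45 - 624·x - 2079·x^2 - 2688·x^3 - 1737·x^4 - 810·x^5)·Dx + (22 + 122·x + 146·x^2 - 162·x^3 - 426·x^4 - 474·x^5 - 180·x^6)·Dx^2  (order 2).
h: a_k = -15/2, -21/4, -675/16, -705/32, -56235/256, 17973/512, -2418759/2048, 5101671/4096, -477301275/65536, 1803259545/131072, …
ICs: h(0) = -15/2, h′(0) = -21/4.

f: a_k = -3, -9/2, 27/8, -81/16, 1215/128, -5103/256, 45927/1024, -216513/2048, 8444007/32768, -42220035/65536, …
g: a_k = -3, -3, -6, -9, -15, -24, -39, -63, -102, -165, …
L₀ := lclm(L_f,L_g); ord L₀ ≤ 1+1.
Derive L from L₀ (diff closure).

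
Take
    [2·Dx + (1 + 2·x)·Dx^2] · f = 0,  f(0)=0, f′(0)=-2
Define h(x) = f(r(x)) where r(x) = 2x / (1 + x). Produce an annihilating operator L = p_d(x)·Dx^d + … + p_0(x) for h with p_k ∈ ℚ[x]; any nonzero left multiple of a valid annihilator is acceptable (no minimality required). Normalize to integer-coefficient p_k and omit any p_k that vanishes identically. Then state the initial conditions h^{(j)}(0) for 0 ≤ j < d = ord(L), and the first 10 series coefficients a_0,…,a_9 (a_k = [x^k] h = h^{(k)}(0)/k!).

L = (6 + 10·x)·Dx + (1 + 6·x + 5·x^2)·Dx^2  (order 2).
h: a_k = 0, -4, 12, -124/3, 156, -3124/5, 2604, -78124/7, 48828, -1953124/9, …
ICs: h(0) = 0, h′(0) = -4.

f: a_k = 0, -2, 2, -8/3, 4, -32/5, 32/3, -128/7, 32, -512/9, …
L₀ from L_f via x↦r, Dx↦r'^{-1}Dx.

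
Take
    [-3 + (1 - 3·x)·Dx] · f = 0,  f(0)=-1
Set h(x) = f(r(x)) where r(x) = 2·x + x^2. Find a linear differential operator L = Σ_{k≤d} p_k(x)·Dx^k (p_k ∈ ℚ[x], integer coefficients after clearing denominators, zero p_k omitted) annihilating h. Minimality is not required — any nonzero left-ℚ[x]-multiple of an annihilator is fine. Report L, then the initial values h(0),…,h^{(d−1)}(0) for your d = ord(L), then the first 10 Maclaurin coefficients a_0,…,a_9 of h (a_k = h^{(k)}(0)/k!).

f: a_k = -1, -3, -9, -27, -81, -243, -729, -2187, -6561, -19683, …
L₀ from L_f via x↦r, Dx↦r'^{-1}Dx.
L = (6 + 6·x) + (-1 + 6·x + 3·x^2)·Dx  (order 1).
h: a_k = -1, -6, -39, -252, -1629, -10530, -68067, -439992, -2844153, -18384894, …
ICs: h(0) = -1.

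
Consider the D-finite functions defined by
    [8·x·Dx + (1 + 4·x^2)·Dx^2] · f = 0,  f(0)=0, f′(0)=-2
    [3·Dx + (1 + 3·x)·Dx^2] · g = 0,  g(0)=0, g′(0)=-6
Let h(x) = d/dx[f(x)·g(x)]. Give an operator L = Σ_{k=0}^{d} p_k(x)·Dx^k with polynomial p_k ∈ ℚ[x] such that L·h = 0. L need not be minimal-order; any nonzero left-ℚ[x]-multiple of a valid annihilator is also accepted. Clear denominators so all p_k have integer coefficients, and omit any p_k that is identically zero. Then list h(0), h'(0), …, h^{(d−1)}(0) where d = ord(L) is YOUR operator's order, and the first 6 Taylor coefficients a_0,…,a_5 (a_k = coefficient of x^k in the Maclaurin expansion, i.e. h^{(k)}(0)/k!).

f: a_k = 0, -2, 0, 8/3, 0, -32/5, …
g: a_k = 0, -6, 9, -18, 81/2, -486/5, …
h₀=f·g: eliminate ⇒ L₀, order ≤ 2·2.
h₀' ⇒ L via d/dx closure of L₀.
L = (1632 + 8496·x + 23040·x^2 + 110016·x^3 + 207360·x^4 + 269568·x^5 + 82944·x^7) + (418 + 6672·x + 44112·x^2 + 151488·x^3 + 393984·x^4 + 642816·x^5 + 725760·x^6 + 82944·x^7 + 290304·x^8)·Dx + (204 + 1844·x + 12096·x^2 + 47408·x^3 + 122880·x^4 + 240192·x^5 + 331776·x^6 + 361728·x^7 + 82944·x^8 + 165888·x^9)·Dx^2 + (25 + 246·x + 1217·x^2 + 4128·x^3 + 10624·x^4 + 22080·x^5 + 34272·x^6 + 41472·x^7 + 43776·x^8 + 13824·x^9 + 20736·x^10)·Dx^3  (order 3).
h: a_k = 0, 24, -54, 80, -285, 5544/5, …
ICs: h(0) = 0, h′(0) = 24, h′′(0) = -108.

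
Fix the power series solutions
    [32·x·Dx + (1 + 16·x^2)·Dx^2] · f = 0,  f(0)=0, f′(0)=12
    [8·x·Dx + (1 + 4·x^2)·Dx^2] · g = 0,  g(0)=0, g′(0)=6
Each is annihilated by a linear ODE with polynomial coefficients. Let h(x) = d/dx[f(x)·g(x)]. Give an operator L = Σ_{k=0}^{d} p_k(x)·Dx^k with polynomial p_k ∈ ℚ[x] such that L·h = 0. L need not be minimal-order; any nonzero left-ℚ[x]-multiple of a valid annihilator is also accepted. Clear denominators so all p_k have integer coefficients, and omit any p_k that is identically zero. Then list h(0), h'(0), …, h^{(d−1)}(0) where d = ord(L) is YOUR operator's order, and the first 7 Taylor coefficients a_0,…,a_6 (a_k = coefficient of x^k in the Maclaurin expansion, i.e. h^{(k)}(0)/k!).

L = (-1536·x - 51200·x^3 - 262144·x^5 + 655360·x^7 + 6291456·x^9) + (-80 - 6592·x^2 - 92160·x^4 - 229376·x^6 + 2293760·x^8 + 9437184·x^10)·Dx + (-160·x - 4480·x^3 - 30720·x^5 + 69632·x^7 + 1310720·x^9 + 3145728·x^11)·Dx^2 + (-1 - 40·x^2 - 464·x^4 + 29696·x^8 + 163840·x^10 + 262144·x^12)·Dx^3  (order 3).
h: a_k = 0, 144, 0, -1920, 0, 132864/5, 0, …
ICs: h(0) = 0, h′(0) = 144, h′′(0) = 0.

f: a_k = 0, 12, 0, -64, 0, 3072/5, 0, …
g: a_k = 0, 6, 0, -8, 0, 96/5, 0, …
Sym-product of L_f,L_g gives L₀ (≤ ord 4).
h₀' ⇒ L via d/dx closure of L₀.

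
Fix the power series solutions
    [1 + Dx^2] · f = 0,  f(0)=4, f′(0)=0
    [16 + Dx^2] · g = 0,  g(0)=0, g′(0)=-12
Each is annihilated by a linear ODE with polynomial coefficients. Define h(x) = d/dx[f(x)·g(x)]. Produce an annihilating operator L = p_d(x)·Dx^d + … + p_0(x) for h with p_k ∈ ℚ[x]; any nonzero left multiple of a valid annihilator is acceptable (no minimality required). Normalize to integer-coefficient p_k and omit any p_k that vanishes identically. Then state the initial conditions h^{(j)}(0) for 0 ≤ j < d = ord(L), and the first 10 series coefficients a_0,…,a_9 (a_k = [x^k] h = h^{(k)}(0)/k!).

L = 225 + 34·Dx^2 + Dx^4  (order 4).
h: a_k = -48, 0, 456, 0, -842, 0, 10039/15, 0, -246601/840, 0, …
ICs: h(0) = -48, h′(0) = 0, h′′(0) = 912, h′′′(0) = 0.

f: a_k = 4, 0, -2, 0, 1/6, 0, -1/180, 0, 1/10080, 0, …
g: a_k = 0, -12, 0, 32, 0, -128/5, 0, 1024/105, 0, -2048/945, …
Product ⇒ symmetric product L₀, ord ≤ 4.
h=h₀': d/dx-closure on L₀ ⇒ L.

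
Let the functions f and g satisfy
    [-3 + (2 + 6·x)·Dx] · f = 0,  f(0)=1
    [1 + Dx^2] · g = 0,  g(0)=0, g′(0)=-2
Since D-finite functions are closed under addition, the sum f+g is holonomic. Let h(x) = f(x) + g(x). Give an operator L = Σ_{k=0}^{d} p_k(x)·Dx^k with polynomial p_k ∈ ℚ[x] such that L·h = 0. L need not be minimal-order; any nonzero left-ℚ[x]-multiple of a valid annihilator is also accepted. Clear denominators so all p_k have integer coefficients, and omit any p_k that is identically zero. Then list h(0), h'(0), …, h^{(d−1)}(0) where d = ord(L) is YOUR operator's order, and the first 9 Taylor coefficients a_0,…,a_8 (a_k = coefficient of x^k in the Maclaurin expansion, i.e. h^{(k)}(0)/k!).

L = (-93 - 72·x - 108·x^2) + (-10 + 18·x + 216·x^2 + 216·x^3)·Dx + (-93 - 72·x - 108·x^2)·Dx^2 + (-10 + 18·x + 216·x^2 + 216·x^3)·Dx^3  (order 3).
h: a_k = 1, -1/2, -9/8, 97/48, -405/128, 25451/3840, -15309/1024, 22734121/645120, -2814669/32768, …
ICs: h(0) = 1, h′(0) = -1/2, h′′(0) = -9/4.

f: a_k = 1, 3/2, -9/8, 27/16, -405/128, 1701/256, -15309/1024, 72171/2048, -2814669/32768, …
g: a_k = 0, -2, 0, 1/3, 0, -1/60, 0, 1/2520, 0, …
f+g: L₀ = lclm(L_f,L_g), ord ≤ 1+2.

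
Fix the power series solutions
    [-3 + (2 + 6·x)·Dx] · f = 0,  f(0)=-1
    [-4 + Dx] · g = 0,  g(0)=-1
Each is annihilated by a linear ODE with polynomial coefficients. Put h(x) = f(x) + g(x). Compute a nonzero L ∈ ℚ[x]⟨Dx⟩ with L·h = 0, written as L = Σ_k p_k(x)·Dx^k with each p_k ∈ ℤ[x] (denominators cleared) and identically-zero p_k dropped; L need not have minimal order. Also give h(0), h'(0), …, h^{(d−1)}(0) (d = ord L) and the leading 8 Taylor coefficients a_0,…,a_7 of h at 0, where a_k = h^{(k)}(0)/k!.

L = (132 + 288·x) + (-73 - 384·x - 576·x^2)·Dx + (10 + 78·x + 144·x^2)·Dx^2  (order 2).
h: a_k = -2, -11/2, -55/8, -593/48, -2881/384, -58283/3840, 426761/46080, -24831017/645120, …
ICs: h(0) = -2, h′(0) = -11/2.

f: a_k = -1, -3/2, 9/8, -27/16, 405/128, -1701/256, 15309/1024, -72171/2048, …
g: a_k = -1, -4, -8, -32/3, -32/3, -128/15, -256/45, -1024/315, …
L₀ := lclm(L_f,L_g); ord L₀ ≤ 1+1.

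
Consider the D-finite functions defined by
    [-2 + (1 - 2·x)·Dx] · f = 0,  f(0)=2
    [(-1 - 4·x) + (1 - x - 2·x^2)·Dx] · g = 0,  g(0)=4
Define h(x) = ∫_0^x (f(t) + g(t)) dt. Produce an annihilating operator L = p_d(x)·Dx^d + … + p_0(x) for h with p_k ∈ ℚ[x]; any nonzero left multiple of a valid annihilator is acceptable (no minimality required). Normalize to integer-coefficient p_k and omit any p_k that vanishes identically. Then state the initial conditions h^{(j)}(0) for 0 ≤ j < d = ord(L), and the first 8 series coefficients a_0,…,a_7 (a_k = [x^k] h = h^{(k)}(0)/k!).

f: a_k = 2, 4, 8, 16, 32, 64, 128, 256, …
g: a_k = 4, 4, 12, 20, 44, 84, 172, 340, …
Weyl lclm of L_f,L_g ⇒ L₀ (ord ≤ 2).
∫: right-multiply L₀ by Dx.
L = -4·Dx + (-2 - 8·x)·Dx^2 + (1 - x - 2·x^2)·Dx^3  (order 3).
h: a_k = 0, 6, 4, 20/3, 9, 76/5, 74/3, 300/7, …
ICs: h(0) = 0, h′(0) = 6, h′′(0) = 8.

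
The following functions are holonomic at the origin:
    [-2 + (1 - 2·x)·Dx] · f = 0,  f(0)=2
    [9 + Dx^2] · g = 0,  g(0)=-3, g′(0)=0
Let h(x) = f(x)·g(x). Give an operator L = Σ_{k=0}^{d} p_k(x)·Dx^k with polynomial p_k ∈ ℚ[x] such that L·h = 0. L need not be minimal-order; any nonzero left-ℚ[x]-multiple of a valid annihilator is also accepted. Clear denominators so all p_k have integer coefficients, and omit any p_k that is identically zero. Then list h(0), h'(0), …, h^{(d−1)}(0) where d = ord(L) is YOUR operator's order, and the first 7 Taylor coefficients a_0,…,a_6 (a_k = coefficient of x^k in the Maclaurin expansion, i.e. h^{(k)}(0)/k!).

f: a_k = 2, 4, 8, 16, 32, 64, 128, …
g: a_k = -3, 0, 27/2, 0, -81/8, 0, 243/80, …
L₀ := L_f ⊗_s L_g (sym. prod.), ord ≤ 2.
L = (-9 + 18·x) + 4·Dx + (-1 + 2·x)·Dx^2  (order 2).
h: a_k = -6, -12, 3, 6, -33/4, -33/2, -1077/40, …
ICs: h(0) = -6, h′(0) = -12.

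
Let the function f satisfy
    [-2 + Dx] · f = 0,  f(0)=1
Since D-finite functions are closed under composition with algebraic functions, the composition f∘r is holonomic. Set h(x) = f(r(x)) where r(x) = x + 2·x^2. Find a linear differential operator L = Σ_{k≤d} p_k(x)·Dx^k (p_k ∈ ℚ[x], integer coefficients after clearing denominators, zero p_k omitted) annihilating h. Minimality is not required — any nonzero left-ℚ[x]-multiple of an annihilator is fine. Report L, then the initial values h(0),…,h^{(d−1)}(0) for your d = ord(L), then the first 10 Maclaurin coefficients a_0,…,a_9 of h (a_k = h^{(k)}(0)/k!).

L = (-2 - 8·x) + Dx  (order 1).
h: a_k = 1, 2, 6, 28/3, 50/3, 108/5, 1324/45, 10424/315, 3958/105, 21428/567, …
ICs: h(0) = 1.

f: a_k = 1, 2, 2, 4/3, 2/3, 4/15, 4/45, 8/315, 2/315, 4/2835, …
Change of var in L_f (x↦r) gives L₀.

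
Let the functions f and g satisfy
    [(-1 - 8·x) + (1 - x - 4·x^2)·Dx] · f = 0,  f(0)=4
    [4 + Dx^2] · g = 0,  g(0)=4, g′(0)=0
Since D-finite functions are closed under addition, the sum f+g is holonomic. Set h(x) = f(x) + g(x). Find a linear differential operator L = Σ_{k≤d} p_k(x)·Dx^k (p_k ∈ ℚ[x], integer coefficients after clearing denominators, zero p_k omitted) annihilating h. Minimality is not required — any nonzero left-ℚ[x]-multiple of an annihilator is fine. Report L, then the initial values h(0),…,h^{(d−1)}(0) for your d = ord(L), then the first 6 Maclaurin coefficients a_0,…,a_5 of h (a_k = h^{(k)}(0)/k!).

L = (116 + 1008·x + 968·x^2 + 2688·x^3 + 640·x^4 + 1024·x^5) + (-28 - 4·x + 8·x^2 + 200·x^3 + 480·x^4 + 384·x^5 + 512·x^6)·Dx + (29 + 252·x + 242·x^2 + 672·x^3 + 160·x^4 + 256·x^5)·Dx^2 + (-7 - x + 2·x^2 + 50·x^3 + 120·x^4 + 96·x^5 + 128·x^6)·Dx^3  (order 3).
h: a_k = 8, 4, 12, 36, 356/3, 260, …
ICs: h(0) = 8, h′(0) = 4, h′′(0) = 24.

f: a_k = 4, 4, 20, 36, 116, 260, …
g: a_k = 4, 0, -8, 0, 8/3, 0, …
L₀ := lclm(L_f,L_g); ord L₀ ≤ 1+2.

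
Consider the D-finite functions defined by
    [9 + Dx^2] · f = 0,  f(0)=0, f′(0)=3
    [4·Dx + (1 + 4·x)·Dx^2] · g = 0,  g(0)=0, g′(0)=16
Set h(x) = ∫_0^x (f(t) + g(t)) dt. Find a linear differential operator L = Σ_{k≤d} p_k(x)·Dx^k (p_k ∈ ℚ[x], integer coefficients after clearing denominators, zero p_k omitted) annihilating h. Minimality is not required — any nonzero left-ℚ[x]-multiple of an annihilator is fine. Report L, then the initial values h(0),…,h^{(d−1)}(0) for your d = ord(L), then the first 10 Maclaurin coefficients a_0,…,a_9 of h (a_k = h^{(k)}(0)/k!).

f: a_k = 0, 3, 0, -9/2, 0, 81/40, 0, -243/560, 0, 243/4480, …
g: a_k = 0, 16, -32, 256/3, -256, 4096/5, -8192/3, 65536/7, -32768, 1048576/9, …
L₀ := lclm(L_f,L_g); ord L₀ ≤ 2+2.
h=∫h₀ ⇒ L = L₀·Dx.
L = (3780 + 2592·x + 5184·x^2)·Dx^2 + (369 + 2124·x + 3888·x^2 + 5184·x^3)·Dx^3 + (420 + 288·x + 576·x^2)·Dx^4 + (41 + 236·x + 432·x^2 + 576·x^3)·Dx^5  (order 5).
h: a_k = 0, 0, 19/2, -32/3, 485/24, -256/5, 32849/240, -8192/21, 5242637/4480, -32768/9, …
ICs: h(0) = 0, h′(0) = 0, h′′(0) = 19, h′′′(0) = -64, h′′′′(0) = 485.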